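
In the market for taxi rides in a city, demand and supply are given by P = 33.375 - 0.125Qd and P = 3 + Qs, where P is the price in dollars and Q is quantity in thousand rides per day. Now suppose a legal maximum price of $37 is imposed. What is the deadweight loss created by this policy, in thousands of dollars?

0

Rearranging demand gives Qd = 267 - 8P; rearranging supply gives Qs = P - 3. Setting quantity demanded equal to quantity supplied, 267 - 8P = P - 3, gives P* = 30 and Q* = 27.
Since 37 is above P* = 30, the ceiling does not bind and the free-market outcome prevails.
Since the control does not bind, no trades are prevented and deadweight loss is zero.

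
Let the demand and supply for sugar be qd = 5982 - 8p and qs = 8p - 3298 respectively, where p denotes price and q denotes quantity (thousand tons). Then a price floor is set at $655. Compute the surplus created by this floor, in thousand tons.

Equilibrium: 5982 - 8p = 8p - 3298, so 9280 = 16p and p* = 580, q* = 1342.
Because the floor (655) lies above the market-clearing price, it is binding.
At p = 655: qd = 5982 - 8·655 = 742 and qs = 8·655 - 3298 = 1942.
Surplus = qs - qd = 1942 - 742 = 1200.

1200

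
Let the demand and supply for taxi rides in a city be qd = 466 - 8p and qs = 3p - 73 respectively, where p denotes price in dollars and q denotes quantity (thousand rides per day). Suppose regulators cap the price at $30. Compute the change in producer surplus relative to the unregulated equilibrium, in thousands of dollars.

-864.5

Without the control the market clears where 466 - 8p = 3p - 73, i.e. p* = 49 and q* = 74.
The ceiling of 30 is below the equilibrium price 49, so it binds.
At p = 30: qd = 466 - 8·30 = 226 and qs = 3·30 - 73 = 17.
Producer surplus without the control is ½ · (49 - 73/3) · 74 = 2738/3.
With the ceiling, producers sell 17 units at 30, so PS = ½ · (30 - 73/3) · 17 = 289/6.
Change in producer surplus = 289/6 - 2738/3 = -864.5.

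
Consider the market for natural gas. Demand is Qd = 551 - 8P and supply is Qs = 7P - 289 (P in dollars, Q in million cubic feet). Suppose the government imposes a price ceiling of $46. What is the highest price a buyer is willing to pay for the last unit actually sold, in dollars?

64.75

Setting quantity demanded equal to quantity supplied, 551 - 8P = 7P - 289, gives P* = 56 and Q* = 103.
Because the ceiling (46) lies below the market-clearing price, it is binding.
At P = 46: Qd = 551 - 8·46 = 183 and Qs = 7·46 - 289 = 33.
Only 33 units reach the market. On the demand curve, the marginal buyer's willingness to pay at Q = 33 is (551 - 33)/8 = 64.75.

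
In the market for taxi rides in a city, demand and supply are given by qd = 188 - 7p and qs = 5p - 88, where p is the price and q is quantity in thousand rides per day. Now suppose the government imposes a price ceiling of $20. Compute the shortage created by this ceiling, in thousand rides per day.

Equilibrium: 188 - 7p = 5p - 88, so 276 = 12p and p* = 23, q* = 27.
Since 20 < 23, the ceiling is binding.
At p = 20: qd = 188 - 7·20 = 48 and qs = 5·20 - 88 = 12.
Shortage = qd - qs = 48 - 12 = 36.

36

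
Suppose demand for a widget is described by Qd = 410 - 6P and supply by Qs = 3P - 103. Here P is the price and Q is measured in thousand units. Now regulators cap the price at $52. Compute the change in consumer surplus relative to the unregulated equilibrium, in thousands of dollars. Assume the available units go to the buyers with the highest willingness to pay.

246.25

In a free market, 410 - 6P = 3P - 103 gives the equilibrium P* = 57, Q* = 68.
Because the ceiling (52) lies below the market-clearing price, it is binding.
At P = 52: Qd = 410 - 6·52 = 98 and Qs = 3·52 - 103 = 53.
Consumer surplus without the control is ½ · (205/3 - 57) · 68 = 1156/3.
With the ceiling, 53 units are sold at 52 (assume they go to the highest-value buyers). The demand price at Q = 53 is 59.5, so CS = ½ · [(205/3 - 52) + (59.5 - 52)] · 53 = 7579/12.
Change in consumer surplus = 7579/12 - 1156/3 = 246.25.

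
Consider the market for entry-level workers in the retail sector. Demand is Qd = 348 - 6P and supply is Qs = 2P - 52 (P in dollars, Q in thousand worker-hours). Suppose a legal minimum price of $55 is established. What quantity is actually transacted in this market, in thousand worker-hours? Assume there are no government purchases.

Equilibrium: 348 - 6P = 2P - 52, so 400 = 8P and P* = 50, Q* = 48.
The floor of 55 is above the equilibrium price 50, so it binds.
At P = 55: Qd = 348 - 6·55 = 18 and Qs = 2·55 - 52 = 58.
The quantity actually transacted is the short side, demand: 18.

18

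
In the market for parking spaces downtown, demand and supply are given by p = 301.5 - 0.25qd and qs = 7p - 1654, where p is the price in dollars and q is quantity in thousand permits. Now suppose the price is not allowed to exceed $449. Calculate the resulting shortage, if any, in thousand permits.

0

Rearranging demand gives qd = 1206 - 4p. Without the control the market clears where 1206 - 4p = 7p - 1654, i.e. p* = 260 and q* = 166.
The ceiling of 449 is above the equilibrium price 260, so it is not binding; the market clears at p* = 260, q* = 166.
Since the control does not bind, there is no shortage.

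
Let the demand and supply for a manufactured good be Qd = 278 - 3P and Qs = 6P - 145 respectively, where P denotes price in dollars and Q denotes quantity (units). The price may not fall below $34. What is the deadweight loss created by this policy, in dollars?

Setting quantity demanded equal to quantity supplied, 278 - 3P = 6P - 145, gives P* = 47 and Q* = 137.
The floor of 34 is below the equilibrium price 47, so it is not binding; the market clears at P* = 47, Q* = 137.
Since the control does not bind, no trades are prevented and deadweight loss is zero.

0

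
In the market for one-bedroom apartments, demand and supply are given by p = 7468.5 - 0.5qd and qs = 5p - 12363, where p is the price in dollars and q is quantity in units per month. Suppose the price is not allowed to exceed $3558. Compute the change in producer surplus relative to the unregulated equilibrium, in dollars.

Rearranging demand gives qd = 14937 - 2p. Equilibrium: 14937 - 2p = 5p - 12363, so 27300 = 7p and p* = 3900, q* = 7137.
Since 3558 < 3900, the ceiling is binding.
At p = 3558: qd = 14937 - 2·3558 = 7821 and qs = 5·3558 - 12363 = 5427.
Producer surplus without the control is ½ · (3900 - 2472.6) · 7137 = 5093676.9.
With the ceiling, producers sell 5427 units at 3558, so PS = ½ · (3558 - 2472.6) · 5427 = 2945232.9.
Change in producer surplus = 2945232.9 - 5093676.9 = -2148444.

-2148444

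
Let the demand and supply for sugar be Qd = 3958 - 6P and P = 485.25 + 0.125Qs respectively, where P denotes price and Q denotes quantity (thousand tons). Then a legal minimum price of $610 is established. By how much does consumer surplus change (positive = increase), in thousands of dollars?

Rearranging supply gives Qs = 8P - 3882. In a free market, 3958 - 6P = 8P - 3882 gives the equilibrium P* = 560, Q* = 598.
Since 610 > 560, the floor is binding.
At P = 610: Qd = 3958 - 6·610 = 298 and Qs = 8·610 - 3882 = 998.
Consumer surplus without the control is ½ · (1979/3 - 560) · 598 = 89401/3.
With the floor, consumers buy 298 units at 610, so CS = ½ · (1979/3 - 610) · 298 = 22201/3.
Change in consumer surplus = 22201/3 - 89401/3 = -22400.

-22400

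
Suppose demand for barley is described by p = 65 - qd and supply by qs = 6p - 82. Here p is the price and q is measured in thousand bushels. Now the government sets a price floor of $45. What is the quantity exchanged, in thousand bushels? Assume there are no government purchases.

20

Rearranging demand gives qd = 65 - p. Setting quantity demanded equal to quantity supplied, 65 - p = 6p - 82, gives p* = 21 and q* = 44.
Because the floor (45) lies above the market-clearing price, it is binding.
At p = 45: qd = 65 - 45 = 20 and qs = 6·45 - 82 = 188.
The quantity actually transacted is the short side, demand: 20.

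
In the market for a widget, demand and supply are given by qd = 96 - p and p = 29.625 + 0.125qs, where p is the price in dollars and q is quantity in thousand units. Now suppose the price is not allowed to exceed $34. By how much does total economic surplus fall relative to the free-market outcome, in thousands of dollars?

324

Rearranging supply gives qs = 8p - 237. Setting quantity demanded equal to quantity supplied, 96 - p = 8p - 237, gives p* = 37 and q* = 59.
The ceiling of 34 is below the equilibrium price 37, so it binds.
At p = 34: qd = 96 - 34 = 62 and qs = 8·34 - 237 = 35.
Quantity traded falls to 35. At q = 35 the demand price is 96 - 35 = 61 and the supply price is (237 + 35)/8 = 34.
Deadweight loss = ½ · (61 - 34) · (59 - 35) = ½ · 27 · 24 = 324.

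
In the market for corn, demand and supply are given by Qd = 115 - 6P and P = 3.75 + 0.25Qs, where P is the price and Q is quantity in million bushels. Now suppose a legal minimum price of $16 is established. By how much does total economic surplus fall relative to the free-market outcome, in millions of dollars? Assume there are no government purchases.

Rearranging supply gives Qs = 4P - 15. Setting quantity demanded equal to quantity supplied, 115 - 6P = 4P - 15, gives P* = 13 and Q* = 37.
Because the floor (16) lies above the market-clearing price, it is binding.
At P = 16: Qd = 115 - 6·16 = 19 and Qs = 4·16 - 15 = 49.
Quantity traded falls to 19. At Q = 19 the demand price is (115 - 19)/6 = 16 and the supply price is (15 + 19)/4 = 8.5.
Deadweight loss = ½ · (16 - 8.5) · (37 - 19) = ½ · 7.5 · 18 = 67.5.

67.5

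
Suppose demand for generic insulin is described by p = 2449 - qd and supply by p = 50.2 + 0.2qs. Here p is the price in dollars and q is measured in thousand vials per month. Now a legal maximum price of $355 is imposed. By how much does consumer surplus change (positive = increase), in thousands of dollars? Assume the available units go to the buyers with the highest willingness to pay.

Rearranging demand gives qd = 2449 - p; rearranging supply gives qs = 5p - 251. Without the control the market clears where 2449 - p = 5p - 251, i.e. p* = 450 and q* = 1999.
Because the ceiling (355) lies below the market-clearing price, it is binding.
At p = 355: qd = 2449 - 355 = 2094 and qs = 5·355 - 251 = 1524.
Consumer surplus without the control is ½ · (2449 - 450) · 1999 = 1998000.5.
With the ceiling, 1524 units are sold at 355 (assume they go to the highest-value buyers). The demand price at q = 1524 is 925, so CS = ½ · [(2449 - 355) + (925 - 355)] · 1524 = 2029968.
Change in consumer surplus = 2029968 - 1998000.5 = 31967.5.

31967.5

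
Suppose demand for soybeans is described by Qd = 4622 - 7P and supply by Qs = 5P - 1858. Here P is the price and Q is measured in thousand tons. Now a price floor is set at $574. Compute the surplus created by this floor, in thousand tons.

Equilibrium: 4622 - 7P = 5P - 1858, so 6480 = 12P and P* = 540, Q* = 842.
The floor of 574 is above the equilibrium price 540, so it binds.
At P = 574: Qd = 4622 - 7·574 = 604 and Qs = 5·574 - 1858 = 1012.
Surplus = Qs - Qd = 1012 - 604 = 408.

408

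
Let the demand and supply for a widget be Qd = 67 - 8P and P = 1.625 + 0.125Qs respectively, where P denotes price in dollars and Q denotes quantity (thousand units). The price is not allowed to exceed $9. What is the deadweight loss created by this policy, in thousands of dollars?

0

Rearranging supply gives Qs = 8P - 13. Setting quantity demanded equal to quantity supplied, 67 - 8P = 8P - 13, gives P* = 5 and Q* = 27.
Since 9 is above P* = 5, the ceiling does not bind and the free-market outcome prevails.
Since the control does not bind, no trades are prevented and deadweight loss is zero.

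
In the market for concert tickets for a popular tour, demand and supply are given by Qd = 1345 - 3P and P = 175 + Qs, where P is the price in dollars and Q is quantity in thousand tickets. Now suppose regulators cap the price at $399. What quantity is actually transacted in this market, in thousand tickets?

205

Rearranging supply gives Qs = P - 175. Setting quantity demanded equal to quantity supplied, 1345 - 3P = P - 175, gives P* = 380 and Q* = 205.
The ceiling of 399 is above the equilibrium price 380, so it is not binding; the market clears at P* = 380, Q* = 205.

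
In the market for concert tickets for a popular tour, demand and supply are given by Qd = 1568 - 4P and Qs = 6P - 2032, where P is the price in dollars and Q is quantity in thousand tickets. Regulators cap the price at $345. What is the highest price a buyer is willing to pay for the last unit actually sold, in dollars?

Without the control the market clears where 1568 - 4P = 6P - 2032, i.e. P* = 360 and Q* = 128.
The ceiling of 345 is below the equilibrium price 360, so it binds.
At P = 345: Qd = 1568 - 4·345 = 188 and Qs = 6·345 - 2032 = 38.
Only 38 units reach the market. On the demand curve, the marginal buyer's willingness to pay at Q = 38 is (1568 - 38)/4 = 382.5.

382.5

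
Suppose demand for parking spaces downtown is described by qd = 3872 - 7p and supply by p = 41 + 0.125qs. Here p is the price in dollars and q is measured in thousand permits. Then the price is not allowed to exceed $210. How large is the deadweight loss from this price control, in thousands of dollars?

Rearranging supply gives qs = 8p - 328. Without the control the market clears where 3872 - 7p = 8p - 328, i.e. p* = 280 and q* = 1912.
Since 210 < 280, the ceiling is binding.
At p = 210: qd = 3872 - 7·210 = 2402 and qs = 8·210 - 328 = 1352.
Quantity traded falls to 1352. At q = 1352 the demand price is (3872 - 1352)/7 = 360 and the supply price is (328 + 1352)/8 = 210.
Deadweight loss = ½ · (360 - 210) · (1912 - 1352) = ½ · 150 · 560 = 42000.

42000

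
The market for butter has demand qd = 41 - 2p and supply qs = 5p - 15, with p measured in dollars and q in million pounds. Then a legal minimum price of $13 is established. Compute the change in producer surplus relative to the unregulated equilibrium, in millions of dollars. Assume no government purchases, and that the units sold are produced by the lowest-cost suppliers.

Setting quantity demanded equal to quantity supplied, 41 - 2p = 5p - 15, gives p* = 8 and q* = 25.
Because the floor (13) lies above the market-clearing price, it is binding.
At p = 13: qd = 41 - 2·13 = 15 and qs = 5·13 - 15 = 50.
Producer surplus without the control is ½ · (8 - 3) · 25 = 62.5.
With the floor, 15 units are sold at 13. The supply price at q = 15 is 6, so PS = ½ · [(13 - 3) + (13 - 6)] · 15 = 127.5.
Change in producer surplus = 127.5 - 62.5 = 65.

65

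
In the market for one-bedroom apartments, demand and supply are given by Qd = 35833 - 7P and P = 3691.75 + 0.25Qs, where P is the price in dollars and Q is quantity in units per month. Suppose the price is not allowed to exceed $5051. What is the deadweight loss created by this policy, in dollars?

0

Rearranging supply gives Qs = 4P - 14767. In a free market, 35833 - 7P = 4P - 14767 gives the equilibrium P* = 4600, Q* = 3633.
Since 5051 is above P* = 4600, the ceiling does not bind and the free-market outcome prevails.
Since the control does not bind, no trades are prevented and deadweight loss is zero.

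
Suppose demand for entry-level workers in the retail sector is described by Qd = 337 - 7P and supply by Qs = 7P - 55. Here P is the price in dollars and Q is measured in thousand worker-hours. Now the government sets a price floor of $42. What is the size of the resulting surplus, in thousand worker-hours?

Setting quantity demanded equal to quantity supplied, 337 - 7P = 7P - 55, gives P* = 28 and Q* = 141.
Because the floor (42) lies above the market-clearing price, it is binding.
At P = 42: Qd = 337 - 7·42 = 43 and Qs = 7·42 - 55 = 239.
Surplus = Qs - Qd = 239 - 43 = 196.

196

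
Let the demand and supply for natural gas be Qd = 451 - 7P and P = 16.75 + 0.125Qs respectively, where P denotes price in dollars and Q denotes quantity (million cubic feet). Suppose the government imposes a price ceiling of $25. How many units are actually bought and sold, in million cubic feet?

Rearranging supply gives Qs = 8P - 134. Without the control the market clears where 451 - 7P = 8P - 134, i.e. P* = 39 and Q* = 178.
Because the ceiling (25) lies below the market-clearing price, it is binding.
At P = 25: Qd = 451 - 7·25 = 276 and Qs = 8·25 - 134 = 66.
The quantity actually transacted is the short side, supply: 66.

66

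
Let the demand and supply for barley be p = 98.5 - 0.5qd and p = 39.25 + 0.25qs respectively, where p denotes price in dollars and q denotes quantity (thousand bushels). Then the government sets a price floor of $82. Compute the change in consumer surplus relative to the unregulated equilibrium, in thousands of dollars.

-1288

Rearranging demand gives qd = 197 - 2p; rearranging supply gives qs = 4p - 157. Equilibrium: 197 - 2p = 4p - 157, so 354 = 6p and p* = 59, q* = 79.
Since 82 > 59, the floor is binding.
At p = 82: qd = 197 - 2·82 = 33 and qs = 4·82 - 157 = 171.
Consumer surplus without the control is ½ · (98.5 - 59) · 79 = 1560.25.
With the floor, consumers buy 33 units at 82, so CS = ½ · (98.5 - 82) · 33 = 272.25.
Change in consumer surplus = 272.25 - 1560.25 = -1288.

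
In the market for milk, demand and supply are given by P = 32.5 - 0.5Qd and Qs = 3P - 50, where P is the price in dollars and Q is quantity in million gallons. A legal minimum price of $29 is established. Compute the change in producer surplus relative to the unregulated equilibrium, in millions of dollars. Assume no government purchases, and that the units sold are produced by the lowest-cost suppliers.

18

Rearranging demand gives Qd = 65 - 2P. Without the control the market clears where 65 - 2P = 3P - 50, i.e. P* = 23 and Q* = 19.
The floor of 29 is above the equilibrium price 23, so it binds.
At P = 29: Qd = 65 - 2·29 = 7 and Qs = 3·29 - 50 = 37.
Producer surplus without the control is ½ · (23 - 50/3) · 19 = 361/6.
With the floor, 7 units are sold at 29. The supply price at Q = 7 is 19, so PS = ½ · [(29 - 50/3) + (29 - 19)] · 7 = 469/6.
Change in producer surplus = 469/6 - 361/6 = 18.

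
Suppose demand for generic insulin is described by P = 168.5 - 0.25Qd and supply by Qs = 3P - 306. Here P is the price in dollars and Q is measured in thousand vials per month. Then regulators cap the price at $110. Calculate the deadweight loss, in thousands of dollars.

Rearranging demand gives Qd = 674 - 4P. Setting quantity demanded equal to quantity supplied, 674 - 4P = 3P - 306, gives P* = 140 and Q* = 114.
Since 110 < 140, the ceiling is binding.
At P = 110: Qd = 674 - 4·110 = 234 and Qs = 3·110 - 306 = 24.
Quantity traded falls to 24. At Q = 24 the demand price is (674 - 24)/4 = 162.5 and the supply price is (306 + 24)/3 = 110.
Deadweight loss = ½ · (162.5 - 110) · (114 - 24) = ½ · 52.5 · 90 = 2362.5.

2362.5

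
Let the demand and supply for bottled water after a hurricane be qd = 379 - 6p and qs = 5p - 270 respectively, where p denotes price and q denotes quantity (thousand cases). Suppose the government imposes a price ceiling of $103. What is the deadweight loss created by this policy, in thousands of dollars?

Setting quantity demanded equal to quantity supplied, 379 - 6p = 5p - 270, gives p* = 59 and q* = 25.
The ceiling of 103 is above the equilibrium price 59, so it is not binding; the market clears at p* = 59, q* = 25.
Since the control does not bind, no trades are prevented and deadweight loss is zero.

0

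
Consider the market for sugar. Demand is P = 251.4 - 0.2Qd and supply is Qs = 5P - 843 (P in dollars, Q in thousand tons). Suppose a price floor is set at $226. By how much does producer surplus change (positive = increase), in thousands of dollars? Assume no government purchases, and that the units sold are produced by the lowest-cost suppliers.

Rearranging demand gives Qd = 1257 - 5P. In a free market, 1257 - 5P = 5P - 843 gives the equilibrium P* = 210, Q* = 207.
Since 226 > 210, the floor is binding.
At P = 226: Qd = 1257 - 5·226 = 127 and Qs = 5·226 - 843 = 287.
Producer surplus without the control is ½ · (210 - 168.6) · 207 = 4284.9.
With the floor, 127 units are sold at 226. The supply price at Q = 127 is 194, so PS = ½ · [(226 - 168.6) + (226 - 194)] · 127 = 5676.9.
Change in producer surplus = 5676.9 - 4284.9 = 1392.

1392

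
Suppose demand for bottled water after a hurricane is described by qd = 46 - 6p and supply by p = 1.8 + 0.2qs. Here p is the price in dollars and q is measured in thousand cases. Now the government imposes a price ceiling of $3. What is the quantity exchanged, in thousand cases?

Rearranging supply gives qs = 5p - 9. In a free market, 46 - 6p = 5p - 9 gives the equilibrium p* = 5, q* = 16.
Because the ceiling (3) lies below the market-clearing price, it is binding.
At p = 3: qd = 46 - 6·3 = 28 and qs = 5·3 - 9 = 6.
The quantity actually transacted is the short side, supply: 6.

6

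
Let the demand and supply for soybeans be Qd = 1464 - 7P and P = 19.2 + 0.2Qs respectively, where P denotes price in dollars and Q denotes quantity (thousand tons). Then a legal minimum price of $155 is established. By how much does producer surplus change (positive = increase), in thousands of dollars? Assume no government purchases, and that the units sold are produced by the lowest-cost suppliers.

6412.5

Rearranging supply gives Qs = 5P - 96. Setting quantity demanded equal to quantity supplied, 1464 - 7P = 5P - 96, gives P* = 130 and Q* = 554.
Since 155 > 130, the floor is binding.
At P = 155: Qd = 1464 - 7·155 = 379 and Qs = 5·155 - 96 = 679.
Producer surplus without the control is ½ · (130 - 19.2) · 554 = 30691.6.
With the floor, 379 units are sold at 155. The supply price at Q = 379 is 95, so PS = ½ · [(155 - 19.2) + (155 - 95)] · 379 = 37104.1.
Change in producer surplus = 37104.1 - 30691.6 = 6412.5.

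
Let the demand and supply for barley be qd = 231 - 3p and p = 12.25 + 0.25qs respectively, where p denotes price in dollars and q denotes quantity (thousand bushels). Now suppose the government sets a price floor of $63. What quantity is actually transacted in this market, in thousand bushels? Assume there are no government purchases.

42

Rearranging supply gives qs = 4p - 49. Setting quantity demanded equal to quantity supplied, 231 - 3p = 4p - 49, gives p* = 40 and q* = 111.
The floor of 63 is above the equilibrium price 40, so it binds.
At p = 63: qd = 231 - 3·63 = 42 and qs = 4·63 - 49 = 203.
The quantity actually transacted is the short side, demand: 42.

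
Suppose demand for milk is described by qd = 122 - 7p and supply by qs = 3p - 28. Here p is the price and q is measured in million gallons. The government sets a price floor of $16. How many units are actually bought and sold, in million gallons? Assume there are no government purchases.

10

Without the control the market clears where 122 - 7p = 3p - 28, i.e. p* = 15 and q* = 17.
Because the floor (16) lies above the market-clearing price, it is binding.
At p = 16: qd = 122 - 7·16 = 10 and qs = 3·16 - 28 = 20.
The quantity actually transacted is the short side, demand: 10.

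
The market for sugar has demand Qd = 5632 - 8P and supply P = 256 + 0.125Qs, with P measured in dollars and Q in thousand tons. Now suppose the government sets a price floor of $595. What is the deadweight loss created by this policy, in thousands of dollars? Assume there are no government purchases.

105800

Rearranging supply gives Qs = 8P - 2048. Setting quantity demanded equal to quantity supplied, 5632 - 8P = 8P - 2048, gives P* = 480 and Q* = 1792.
The floor of 595 is above the equilibrium price 480, so it binds.
At P = 595: Qd = 5632 - 8·595 = 872 and Qs = 8·595 - 2048 = 2712.
Quantity traded falls to 872. At Q = 872 the demand price is (5632 - 872)/8 = 595 and the supply price is (2048 + 872)/8 = 365.
Deadweight loss = ½ · (595 - 365) · (1792 - 872) = ½ · 230 · 920 = 105800.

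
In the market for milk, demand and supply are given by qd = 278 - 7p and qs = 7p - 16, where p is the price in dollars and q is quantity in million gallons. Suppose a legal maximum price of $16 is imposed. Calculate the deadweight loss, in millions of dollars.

Without the control the market clears where 278 - 7p = 7p - 16, i.e. p* = 21 and q* = 131.
The ceiling of 16 is below the equilibrium price 21, so it binds.
At p = 16: qd = 278 - 7·16 = 166 and qs = 7·16 - 16 = 96.
Quantity traded falls to 96. At q = 96 the demand price is (278 - 96)/7 = 26 and the supply price is (16 + 96)/7 = 16.
Deadweight loss = ½ · (26 - 16) · (131 - 96) = ½ · 10 · 35 = 175.

175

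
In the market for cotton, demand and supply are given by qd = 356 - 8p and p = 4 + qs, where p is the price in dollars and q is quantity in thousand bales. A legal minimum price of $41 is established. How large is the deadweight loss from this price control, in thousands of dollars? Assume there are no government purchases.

Rearranging supply gives qs = p - 4. Equilibrium: 356 - 8p = p - 4, so 360 = 9p and p* = 40, q* = 36.
Because the floor (41) lies above the market-clearing price, it is binding.
At p = 41: qd = 356 - 8·41 = 28 and qs = 41 - 4 = 37.
Quantity traded falls to 28. At q = 28 the demand price is (356 - 28)/8 = 41 and the supply price is 4 + 28 = 32.
Deadweight loss = ½ · (41 - 32) · (36 - 28) = ½ · 9 · 8 = 36.

36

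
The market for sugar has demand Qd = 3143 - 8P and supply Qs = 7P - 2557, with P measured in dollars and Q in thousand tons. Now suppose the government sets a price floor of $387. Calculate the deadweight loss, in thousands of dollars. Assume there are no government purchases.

420

Setting quantity demanded equal to quantity supplied, 3143 - 8P = 7P - 2557, gives P* = 380 and Q* = 103.
The floor of 387 is above the equilibrium price 380, so it binds.
At P = 387: Qd = 3143 - 8·387 = 47 and Qs = 7·387 - 2557 = 152.
Quantity traded falls to 47. At Q = 47 the demand price is (3143 - 47)/8 = 387 and the supply price is (2557 + 47)/7 = 372.
Deadweight loss = ½ · (387 - 372) · (103 - 47) = ½ · 15 · 56 = 420.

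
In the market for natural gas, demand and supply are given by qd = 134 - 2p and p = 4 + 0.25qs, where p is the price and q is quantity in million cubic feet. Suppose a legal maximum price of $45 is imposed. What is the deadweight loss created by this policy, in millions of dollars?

Rearranging supply gives qs = 4p - 16. Without the control the market clears where 134 - 2p = 4p - 16, i.e. p* = 25 and q* = 84.
Since 45 is above p* = 25, the ceiling does not bind and the free-market outcome prevails.
Since the control does not bind, no trades are prevented and deadweight loss is zero.

0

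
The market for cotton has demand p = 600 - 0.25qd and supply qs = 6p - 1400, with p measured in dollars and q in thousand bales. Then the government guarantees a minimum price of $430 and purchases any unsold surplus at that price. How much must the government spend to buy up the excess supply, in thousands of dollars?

Rearranging demand gives qd = 2400 - 4p. Without the control the market clears where 2400 - 4p = 6p - 1400, i.e. p* = 380 and q* = 880.
Because the floor (430) lies above the market-clearing price, it is binding.
At p = 430: qd = 2400 - 4·430 = 680 and qs = 6·430 - 1400 = 1180.
Surplus = qs - qd = 500.
Government expenditure = surplus × support price = 500 × 430 = 215000.

215000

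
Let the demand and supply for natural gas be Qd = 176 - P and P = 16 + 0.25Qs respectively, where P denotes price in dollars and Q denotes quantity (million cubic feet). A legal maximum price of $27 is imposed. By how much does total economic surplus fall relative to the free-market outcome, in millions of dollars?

Rearranging supply gives Qs = 4P - 64. Without the control the market clears where 176 - P = 4P - 64, i.e. P* = 48 and Q* = 128.
Because the ceiling (27) lies below the market-clearing price, it is binding.
At P = 27: Qd = 176 - 27 = 149 and Qs = 4·27 - 64 = 44.
Quantity traded falls to 44. At Q = 44 the demand price is 176 - 44 = 132 and the supply price is (64 + 44)/4 = 27.
Deadweight loss = ½ · (132 - 27) · (128 - 44) = ½ · 105 · 84 = 4410.

4410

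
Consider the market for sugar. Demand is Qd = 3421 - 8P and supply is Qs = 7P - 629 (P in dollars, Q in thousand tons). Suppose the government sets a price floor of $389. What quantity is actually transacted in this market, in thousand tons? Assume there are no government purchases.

309

In a free market, 3421 - 8P = 7P - 629 gives the equilibrium P* = 270, Q* = 1261.
Since 389 > 270, the floor is binding.
At P = 389: Qd = 3421 - 8·389 = 309 and Qs = 7·389 - 629 = 2094.
The quantity actually transacted is the short side, demand: 309.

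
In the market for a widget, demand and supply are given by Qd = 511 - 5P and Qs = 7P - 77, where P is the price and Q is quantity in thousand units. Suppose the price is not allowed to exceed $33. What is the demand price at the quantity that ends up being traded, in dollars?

Equilibrium: 511 - 5P = 7P - 77, so 588 = 12P and P* = 49, Q* = 266.
Because the ceiling (33) lies below the market-clearing price, it is binding.
At P = 33: Qd = 511 - 5·33 = 346 and Qs = 7·33 - 77 = 154.
Only 154 units reach the market. On the demand curve, the marginal buyer's willingness to pay at Q = 154 is (511 - 154)/5 = 71.4.

71.4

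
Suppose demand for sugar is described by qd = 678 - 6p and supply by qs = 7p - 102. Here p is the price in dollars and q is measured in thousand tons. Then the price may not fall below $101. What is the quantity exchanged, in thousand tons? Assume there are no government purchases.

72

Setting quantity demanded equal to quantity supplied, 678 - 6p = 7p - 102, gives p* = 60 and q* = 318.
The floor of 101 is above the equilibrium price 60, so it binds.
At p = 101: qd = 678 - 6·101 = 72 and qs = 7·101 - 102 = 605.
The quantity actually transacted is the short side, demand: 72.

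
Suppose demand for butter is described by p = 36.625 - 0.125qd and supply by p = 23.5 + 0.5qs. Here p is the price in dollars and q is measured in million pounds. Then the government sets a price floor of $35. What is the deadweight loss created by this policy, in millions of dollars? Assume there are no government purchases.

20

Rearranging demand gives qd = 293 - 8p; rearranging supply gives qs = 2p - 47. Without the control the market clears where 293 - 8p = 2p - 47, i.e. p* = 34 and q* = 21.
The floor of 35 is above the equilibrium price 34, so it binds.
At p = 35: qd = 293 - 8·35 = 13 and qs = 2·35 - 47 = 23.
Quantity traded falls to 13. At q = 13 the demand price is (293 - 13)/8 = 35 and the supply price is (47 + 13)/2 = 30.
Deadweight loss = ½ · (35 - 30) · (21 - 13) = ½ · 5 · 8 = 20.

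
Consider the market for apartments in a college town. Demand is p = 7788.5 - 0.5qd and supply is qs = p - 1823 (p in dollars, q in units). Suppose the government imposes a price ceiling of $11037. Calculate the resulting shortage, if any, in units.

0

Rearranging demand gives qd = 15577 - 2p. Setting quantity demanded equal to quantity supplied, 15577 - 2p = p - 1823, gives p* = 5800 and q* = 3977.
The ceiling of 11037 is above the equilibrium price 5800, so it is not binding; the market clears at p* = 5800, q* = 3977.
Since the control does not bind, there is no shortage.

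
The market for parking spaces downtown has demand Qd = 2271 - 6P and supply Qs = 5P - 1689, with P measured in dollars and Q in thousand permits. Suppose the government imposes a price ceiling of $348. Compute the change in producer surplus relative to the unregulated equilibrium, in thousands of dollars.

Without the control the market clears where 2271 - 6P = 5P - 1689, i.e. P* = 360 and Q* = 111.
The ceiling of 348 is below the equilibrium price 360, so it binds.
At P = 348: Qd = 2271 - 6·348 = 183 and Qs = 5·348 - 1689 = 51.
Producer surplus without the control is ½ · (360 - 337.8) · 111 = 1232.1.
With the ceiling, producers sell 51 units at 348, so PS = ½ · (348 - 337.8) · 51 = 260.1.
Change in producer surplus = 260.1 - 1232.1 = -972.

-972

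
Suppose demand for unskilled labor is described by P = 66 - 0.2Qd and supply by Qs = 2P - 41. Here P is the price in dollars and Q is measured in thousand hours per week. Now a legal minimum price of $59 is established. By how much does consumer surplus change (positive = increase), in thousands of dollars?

-300

Rearranging demand gives Qd = 330 - 5P. Equilibrium: 330 - 5P = 2P - 41, so 371 = 7P and P* = 53, Q* = 65.
The floor of 59 is above the equilibrium price 53, so it binds.
At P = 59: Qd = 330 - 5·59 = 35 and Qs = 2·59 - 41 = 77.
Consumer surplus without the control is ½ · (66 - 53) · 65 = 422.5.
With the floor, consumers buy 35 units at 59, so CS = ½ · (66 - 59) · 35 = 122.5.
Change in consumer surplus = 122.5 - 422.5 = -300.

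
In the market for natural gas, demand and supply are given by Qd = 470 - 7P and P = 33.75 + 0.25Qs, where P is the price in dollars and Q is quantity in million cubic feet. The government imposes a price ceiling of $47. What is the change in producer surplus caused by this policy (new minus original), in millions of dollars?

-552

Rearranging supply gives Qs = 4P - 135. Without the control the market clears where 470 - 7P = 4P - 135, i.e. P* = 55 and Q* = 85.
The ceiling of 47 is below the equilibrium price 55, so it binds.
At P = 47: Qd = 470 - 7·47 = 141 and Qs = 4·47 - 135 = 53.
Producer surplus without the control is ½ · (55 - 33.75) · 85 = 903.125.
With the ceiling, producers sell 53 units at 47, so PS = ½ · (47 - 33.75) · 53 = 351.125.
Change in producer surplus = 351.125 - 903.125 = -552.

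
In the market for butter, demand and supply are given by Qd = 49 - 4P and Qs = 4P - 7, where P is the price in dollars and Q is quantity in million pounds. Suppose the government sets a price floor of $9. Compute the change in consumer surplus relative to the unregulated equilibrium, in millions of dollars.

Equilibrium: 49 - 4P = 4P - 7, so 56 = 8P and P* = 7, Q* = 21.
The floor of 9 is above the equilibrium price 7, so it binds.
At P = 9: Qd = 49 - 4·9 = 13 and Qs = 4·9 - 7 = 29.
Consumer surplus without the control is ½ · (12.25 - 7) · 21 = 55.125.
With the floor, consumers buy 13 units at 9, so CS = ½ · (12.25 - 9) · 13 = 21.125.
Change in consumer surplus = 21.125 - 55.125 = -34.

-34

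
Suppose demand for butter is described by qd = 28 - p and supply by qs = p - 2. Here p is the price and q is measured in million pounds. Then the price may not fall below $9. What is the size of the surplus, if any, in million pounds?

0

Setting quantity demanded equal to quantity supplied, 28 - p = p - 2, gives p* = 15 and q* = 13.
The floor of 9 is below the equilibrium price 15, so it is not binding; the market clears at p* = 15, q* = 13.
Since the control does not bind, there is no surplus.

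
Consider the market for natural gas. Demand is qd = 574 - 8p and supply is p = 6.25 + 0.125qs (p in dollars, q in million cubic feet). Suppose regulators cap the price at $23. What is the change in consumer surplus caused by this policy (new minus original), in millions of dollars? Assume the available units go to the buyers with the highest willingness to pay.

1120

Rearranging supply gives qs = 8p - 50. Setting quantity demanded equal to quantity supplied, 574 - 8p = 8p - 50, gives p* = 39 and q* = 262.
Since 23 < 39, the ceiling is binding.
At p = 23: qd = 574 - 8·23 = 390 and qs = 8·23 - 50 = 134.
Consumer surplus without the control is ½ · (71.75 - 39) · 262 = 4290.25.
With the ceiling, 134 units are sold at 23 (assume they go to the highest-value buyers). The demand price at q = 134 is 55, so CS = ½ · [(71.75 - 23) + (55 - 23)] · 134 = 5410.25.
Change in consumer surplus = 5410.25 - 4290.25 = 1120.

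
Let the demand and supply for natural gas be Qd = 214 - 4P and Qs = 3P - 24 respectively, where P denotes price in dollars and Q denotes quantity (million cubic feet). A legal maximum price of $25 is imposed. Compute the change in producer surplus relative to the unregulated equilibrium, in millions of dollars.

-580.5

Setting quantity demanded equal to quantity supplied, 214 - 4P = 3P - 24, gives P* = 34 and Q* = 78.
Because the ceiling (25) lies below the market-clearing price, it is binding.
At P = 25: Qd = 214 - 4·25 = 114 and Qs = 3·25 - 24 = 51.
Producer surplus without the control is ½ · (34 - 8) · 78 = 1014.
With the ceiling, producers sell 51 units at 25, so PS = ½ · (25 - 8) · 51 = 433.5.
Change in producer surplus = 433.5 - 1014 = -580.5.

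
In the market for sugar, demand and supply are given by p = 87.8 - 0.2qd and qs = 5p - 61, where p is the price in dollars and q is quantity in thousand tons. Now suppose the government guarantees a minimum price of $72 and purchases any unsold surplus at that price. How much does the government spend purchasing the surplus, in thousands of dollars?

Rearranging demand gives qd = 439 - 5p. In a free market, 439 - 5p = 5p - 61 gives the equilibrium p* = 50, q* = 189.
Because the floor (72) lies above the market-clearing price, it is binding.
At p = 72: qd = 439 - 5·72 = 79 and qs = 5·72 - 61 = 299.
Surplus = qs - qd = 220.
Government expenditure = surplus × support price = 220 × 72 = 15840.

15840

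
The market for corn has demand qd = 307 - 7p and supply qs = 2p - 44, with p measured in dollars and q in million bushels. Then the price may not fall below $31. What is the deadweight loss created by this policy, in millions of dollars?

0

In a free market, 307 - 7p = 2p - 44 gives the equilibrium p* = 39, q* = 34.
The floor of 31 is below the equilibrium price 39, so it is not binding; the market clears at p* = 39, q* = 34.
Since the control does not bind, no trades are prevented and deadweight loss is zero.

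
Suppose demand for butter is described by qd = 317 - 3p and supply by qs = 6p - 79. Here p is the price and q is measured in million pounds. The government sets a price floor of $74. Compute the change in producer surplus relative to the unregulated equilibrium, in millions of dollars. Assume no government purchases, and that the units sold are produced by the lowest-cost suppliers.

2175

In a free market, 317 - 3p = 6p - 79 gives the equilibrium p* = 44, q* = 185.
Because the floor (74) lies above the market-clearing price, it is binding.
At p = 74: qd = 317 - 3·74 = 95 and qs = 6·74 - 79 = 365.
Producer surplus without the control is ½ · (44 - 79/6) · 185 = 34225/12.
With the floor, 95 units are sold at 74. The supply price at q = 95 is 29, so PS = ½ · [(74 - 79/6) + (74 - 29)] · 95 = 60325/12.
Change in producer surplus = 60325/12 - 34225/12 = 2175.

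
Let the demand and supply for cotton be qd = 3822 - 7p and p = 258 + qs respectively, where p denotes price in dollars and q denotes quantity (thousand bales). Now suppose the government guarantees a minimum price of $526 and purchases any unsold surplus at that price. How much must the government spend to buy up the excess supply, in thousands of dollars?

Rearranging supply gives qs = p - 258. In a free market, 3822 - 7p = p - 258 gives the equilibrium p* = 510, q* = 252.
Because the floor (526) lies above the market-clearing price, it is binding.
At p = 526: qd = 3822 - 7·526 = 140 and qs = 526 - 258 = 268.
Surplus = qs - qd = 128.
Government expenditure = surplus × support price = 128 × 526 = 67328.

67328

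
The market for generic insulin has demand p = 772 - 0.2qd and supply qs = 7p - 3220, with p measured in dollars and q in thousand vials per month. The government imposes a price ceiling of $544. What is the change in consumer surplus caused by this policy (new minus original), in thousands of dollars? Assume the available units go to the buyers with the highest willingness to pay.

16679.6

Rearranging demand gives qd = 3860 - 5p. Equilibrium: 3860 - 5p = 7p - 3220, so 7080 = 12p and p* = 590, q* = 910.
Since 544 < 590, the ceiling is binding.
At p = 544: qd = 3860 - 5·544 = 1140 and qs = 7·544 - 3220 = 588.
Consumer surplus without the control is ½ · (772 - 590) · 910 = 82810.
With the ceiling, 588 units are sold at 544 (assume they go to the highest-value buyers). The demand price at q = 588 is 654.4, so CS = ½ · [(772 - 544) + (654.4 - 544)] · 588 = 99489.6.
Change in consumer surplus = 99489.6 - 82810 = 16679.6.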